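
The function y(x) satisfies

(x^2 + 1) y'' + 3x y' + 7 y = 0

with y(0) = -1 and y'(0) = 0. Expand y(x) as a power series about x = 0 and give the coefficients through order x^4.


Ansatz: y(x) = sum_{n>=0} a_n x^n, so y'(x) = sum_{n>=1} n a_n x^(n-1) and y''(x) = sum_{n>=2} n(n-1) a_n x^(n-2).
Substitute into P(x) y'' + Q(x) y' + R(x) y = 0 with P(x) = x^2 + 1, Q(x) = 3x, R(x) = 7, and match powers of x.
Initial conditions: a_0 = -1, a_1 = 0.
Setting the coefficient of each power of x to zero and solving order by order (substituting the coefficients already found):
  x^0: 2 a_2 + 7 a_0 = 0  ->  2 a_2 = -7 a_0 = 7  ->  a_2 = 7/2
  x^1: 6 a_3 + 10 a_1 = 0  ->  6 a_3 = -10 a_1 = 0  ->  a_3 = 0
  x^2: 12 a_4 + 15 a_2 = 0  ->  12 a_4 = -15 a_2 = -105/2  ->  a_4 = -35/8
Truncated series: y(x) = -1 + (7/2) x^2 - (35/8) x^4 + O(x^5).

a_0 = -1; a_1 = 0; a_2 = 7/2; a_3 = 0; a_4 = -35/8


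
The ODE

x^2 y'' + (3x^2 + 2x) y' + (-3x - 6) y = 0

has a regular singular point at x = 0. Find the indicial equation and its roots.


Divide by x^2 to reach normal form y'' + P_1(x) y' + P_2(x) y = 0 with P_1(x) = 3 + 2/x and P_2(x) = -3/x - 6/x^2.
x = 0 is a singular point because the y'-coefficient 3 + 2/x has a pole at x = 0 and the y-coefficient -3/x - 6/x^2 has a pole at x = 0.
It is a regular singular point because x P_1(x) = p(x) = 3x + 2 and x^2 P_2(x) = q(x) = -3x - 6 are polynomials, hence analytic at x = 0.
p(0) = 2,  q(0) = -6.
Indicial equation: r(r-1) + p(0) r + q(0) = 0, i.e. r^2 + (p(0) - 1) r + q(0) = 0, i.e. r^2 + 1 r - 6 = 0.
Discriminant: (1)^2 - 4(-6) = 25, so r = (-1 ± 5)/2.
Solving: r_1 = 2, r_2 = -3.

indicial: r^2 + 1 r - 6 = 0; roots r_1 = 2, r_2 = -3


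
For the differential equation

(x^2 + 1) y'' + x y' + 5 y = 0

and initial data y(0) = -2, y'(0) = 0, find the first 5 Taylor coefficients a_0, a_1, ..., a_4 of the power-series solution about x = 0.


Ansatz: y(x) = sum_{n>=0} a_n x^n, so y'(x) = sum_{n>=1} n a_n x^(n-1) and y''(x) = sum_{n>=2} n(n-1) a_n x^(n-2).
Substitute into P(x) y'' + Q(x) y' + R(x) y = 0 with P(x) = x^2 + 1, Q(x) = x, R(x) = 5, and match powers of x.
Initial conditions: a_0 = -2, a_1 = 0.
Setting the coefficient of each power of x to zero and solving order by order (substituting the coefficients already found):
  x^0: 2 a_2 + 5 a_0 = 0  ->  2 a_2 = -5 a_0 = 10  ->  a_2 = 5
  x^1: 6 a_3 + 6 a_1 = 0  ->  6 a_3 = -6 a_1 = 0  ->  a_3 = 0
  x^2: 12 a_4 + 9 a_2 = 0  ->  12 a_4 = -9 a_2 = -45  ->  a_4 = -15/4
Truncated series: y(x) = -2 + 5 x^2 - (15/4) x^4 + O(x^5).

a_0 = -2; a_1 = 0; a_2 = 5; a_3 = 0; a_4 = -15/4


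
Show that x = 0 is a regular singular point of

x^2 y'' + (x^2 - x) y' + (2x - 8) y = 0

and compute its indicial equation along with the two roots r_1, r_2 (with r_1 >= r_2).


Divide by x^2 to reach normal form y'' + P_1(x) y' + P_2(x) y = 0 with P_1(x) = 1 - 1/x and P_2(x) = 2/x - 8/x^2.
x = 0 is a singular point because the y'-coefficient 1 - 1/x has a pole at x = 0 and the y-coefficient 2/x - 8/x^2 has a pole at x = 0.
It is a regular singular point because x P_1(x) = p(x) = x - 1 and x^2 P_2(x) = q(x) = 2x - 8 are polynomials, hence analytic at x = 0.
p(0) = -1,  q(0) = -8.
Indicial equation: r(r-1) + p(0) r + q(0) = 0, i.e. r^2 + (p(0) - 1) r + q(0) = 0, i.e. r^2 - 2 r - 8 = 0.
Discriminant: (-2)^2 - 4(-8) = 36, so r = (2 ± 6)/2.
Solving: r_1 = 4, r_2 = -2.

indicial: r^2 - 2 r - 8 = 0; roots r_1 = 4, r_2 = -2


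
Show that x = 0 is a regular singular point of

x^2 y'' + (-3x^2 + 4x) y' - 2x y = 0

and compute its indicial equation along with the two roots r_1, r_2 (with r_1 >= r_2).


Divide by x^2 to reach normal form y'' + P_1(x) y' + P_2(x) y = 0 with P_1(x) = -3 + 4/x and P_2(x) = -2/x.
x = 0 is a singular point because the y'-coefficient -3 + 4/x has a pole at x = 0 and the y-coefficient -2/x has a pole at x = 0.
It is a regular singular point because x P_1(x) = p(x) = 4 - 3x and x^2 P_2(x) = q(x) = -2x are polynomials, hence analytic at x = 0.
p(0) = 4,  q(0) = 0.
Indicial equation: r(r-1) + p(0) r + q(0) = 0, i.e. r^2 + (p(0) - 1) r + q(0) = 0, i.e. r^2 + 3 r = 0.
Discriminant: (3)^2 - 4(0) = 9, so r = (-3 ± 3)/2.
Solving: r_1 = 0, r_2 = -3.

indicial: r^2 + 3 r = 0; roots r_1 = 0, r_2 = -3


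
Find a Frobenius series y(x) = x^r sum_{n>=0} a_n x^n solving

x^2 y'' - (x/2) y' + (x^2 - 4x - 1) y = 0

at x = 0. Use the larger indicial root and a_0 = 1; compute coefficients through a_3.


Write in Frobenius form y'' + (p(x)/x) y' + (q(x)/x^2) y = 0:
  p(x) = -1/2,  q(x) = x^2 - 4x - 1.
Indicial equation: r(r-1) + (-1/2) r + (-1) = 0 -> roots r_1 = 2, r_2 = -1/2.
Take r = r_1 = 2. Let y(x) = x^r sum_{n>=0} a_n x^n with a_0 = 1.
Substitute y = x^r sum a_n x^n and match x^{r+n}. The recurrence is
  D(n) a_n - 4 a_{n-1} + 1 a_{n-2} = 0,  where D(n) = (r+n)(r+n-1) + (-1/2)(r+n) + (-1).
  a_n = [4 a_{n-1} - 1 a_{n-2}] / D(n).
Since the indicial polynomial factors as (r - r_1)(r - r_2), D(n) = (r_1 + n - r_1)(r_1 + n - r_2) = n(n + 5/2).
Evaluating step by step (a_0 = 1):
  n = 1: D(1) = 1(1 + 5/2) = 7/2; numerator = 4(1) = 4; a_1 = (4)/(7/2) = 8/7
  n = 2: D(2) = 2(2 + 5/2) = 9; numerator = 4(8/7) - 1(1) = 25/7; a_2 = (25/7)/(9) = 25/63
  n = 3: D(3) = 3(3 + 5/2) = 33/2; numerator = 4(25/63) - 1(8/7) = 4/9; a_3 = (4/9)/(33/2) = 8/297

r = 2; a_0 = 1; a_1 = 8/7; a_2 = 25/63; a_3 = 8/297


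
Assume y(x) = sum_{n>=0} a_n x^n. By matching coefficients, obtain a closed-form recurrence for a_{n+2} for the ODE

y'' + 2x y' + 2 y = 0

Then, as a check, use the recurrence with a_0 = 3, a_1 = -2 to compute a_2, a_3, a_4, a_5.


Substitute y = sum_n a_n x^n.
y''(x) has coefficient (n+2)(n+1) a_{n+2} at x^n;
2 x y'(x) has coefficient 2 n a_n at x^n (shift);
2 y(x) has coefficient 2 a_n at x^n.
Matching x^n: (n+2)(n+1) a_{n+2} + (2n + 2) a_n = 0.
Thus a_{n+2} = (-2n - 2) / ((n+1)(n+2)) * a_n.

Check with a_0 = 3, a_1 = -2 (apply the recurrence for n = 0, 1, 2, 3): a_0 = 3, a_1 = -2, a_2 = -3, a_3 = 4/3, a_4 = 3/2, a_5 = -8/15.

a_(n+2) = (-2n - 2) / ((n+1)(n+2)) * a_n; check: a_0 = 3, a_1 = -2, a_2 = -3, a_3 = 4/3, a_4 = 3/2, a_5 = -8/15


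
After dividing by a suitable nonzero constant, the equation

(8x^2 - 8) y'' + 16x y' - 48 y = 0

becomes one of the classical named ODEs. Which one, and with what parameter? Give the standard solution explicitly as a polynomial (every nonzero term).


All three coefficients share the factor -8; dividing through by -8 gives  (1 - x^2) y'' - 2x y' + 6 y = 0.
This matches the Legendre equation (1 - x^2) y'' - 2x y' + n(n+1) y = 0 (note the -2x y' term) with n(n+1) = 6, so n = 2; the polynomial solution is P_2(x).
With y = sum_k a_k x^k, matching x^k gives (k+2)(k+1) a_{k+2} = [k(k+1) - n(n+1)] a_k = (k - 2)(k + 3) a_k. The right side vanishes at k = 2, so the series with the parity of 2 terminates at degree 2.
Standard normalization (P_n(1) = 1): leading coefficient (2n)!/(2^n (n!)^2) = 24/(4*4) = 3/2, so a_2 = 3/2. Work downward with a_k = (k+1)(k+2) a_{k+2} / ((k - 2)(k + 3)):
  a_0 = (1)(2)(3/2) / ((0 - 2)(0 + 3)) = 3/(-6) = -1/2
Hence P_2(x) = 3 x^2/2 - 1/2.

P_2(x); series = 3 x^2/2 - 1/2


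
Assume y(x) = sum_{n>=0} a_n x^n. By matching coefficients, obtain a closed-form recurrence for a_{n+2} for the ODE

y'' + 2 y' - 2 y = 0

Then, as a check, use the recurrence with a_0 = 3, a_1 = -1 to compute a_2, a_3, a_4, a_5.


Substitute y = sum_n a_n x^n.
y''(x) has coefficient (n+2)(n+1) a_{n+2} at x^n;
2 y'(x) has coefficient 2 (n+1) a_{n+1} at x^n;
-2 y(x) has coefficient -2 a_n at x^n.
Matching x^n: (n+2)(n+1) a_{n+2} + 2 (n+1) a_{n+1} - 2 a_n = 0.
Thus a_{n+2} = [-2 (n+1) a_{n+1} + 2 a_n] / ((n+1)(n+2)).

Check with a_0 = 3, a_1 = -1 (apply the recurrence for n = 0, 1, 2, 3): a_0 = 3, a_1 = -1, a_2 = 4, a_3 = -3, a_4 = 13/6, a_5 = -7/6.

a_(n+2) = [-2 (n+1) a_(n+1) + 2 a_n] / ((n+1)(n+2)); check: a_0 = 3, a_1 = -1, a_2 = 4, a_3 = -3, a_4 = 13/6, a_5 = -7/6


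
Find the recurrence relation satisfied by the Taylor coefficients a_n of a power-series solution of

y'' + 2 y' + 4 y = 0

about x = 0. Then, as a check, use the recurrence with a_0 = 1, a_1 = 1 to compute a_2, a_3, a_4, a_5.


Substitute y = sum_n a_n x^n.
y''(x) has coefficient (n+2)(n+1) a_{n+2} at x^n;
2 y'(x) has coefficient 2 (n+1) a_{n+1} at x^n;
4 y(x) has coefficient 4 a_n at x^n.
Matching x^n: (n+2)(n+1) a_{n+2} + 2 (n+1) a_{n+1} + 4 a_n = 0.
Thus a_{n+2} = [-2 (n+1) a_{n+1} - 4 a_n] / ((n+1)(n+2)).

Check with a_0 = 1, a_1 = 1 (apply the recurrence for n = 0, 1, 2, 3): a_0 = 1, a_1 = 1, a_2 = -3, a_3 = 4/3, a_4 = 1/3, a_5 = -2/5.

a_(n+2) = [-2 (n+1) a_(n+1) - 4 a_n] / ((n+1)(n+2)); check: a_0 = 1, a_1 = 1, a_2 = -3, a_3 = 4/3, a_4 = 1/3, a_5 = -2/5


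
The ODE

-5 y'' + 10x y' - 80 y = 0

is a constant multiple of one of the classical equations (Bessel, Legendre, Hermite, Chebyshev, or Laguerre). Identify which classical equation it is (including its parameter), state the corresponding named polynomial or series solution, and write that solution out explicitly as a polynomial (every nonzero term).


All three coefficients share the factor -5; dividing through by -5 gives  y'' - 2x y' + 16 y = 0.
This matches the Hermite equation y'' - 2x y' + 2n y = 0 with 2n = 16, so n = 8; the polynomial solution is H_8(x).
With y = sum_k a_k x^k, matching x^k gives (k+2)(k+1) a_{k+2} = 2(k - n) a_k = 2(k - 8) a_k. The right side vanishes at k = 8, so the series with the parity of 8 terminates at degree 8.
Standard normalization: leading coefficient of H_n is 2^n, so a_8 = 2^8 = 256. Work downward with a_k = (k+1)(k+2) a_{k+2} / (2(k - n)):
  a_6 = (7)(8)(256) / (2(6 - 8)) = 14336/(-4) = -3584
  a_4 = (5)(6)(-3584) / (2(4 - 8)) = -107520/(-8) = 13440
  a_2 = (3)(4)(13440) / (2(2 - 8)) = 161280/(-12) = -13440
  a_0 = (1)(2)(-13440) / (2(0 - 8)) = -26880/(-16) = 1680
Hence H_8(x) = 256 x^8 - 3584 x^6 + 13440 x^4 - 13440 x^2 + 1680.

H_8(x); series = 256 x^8 - 3584 x^6 + 13440 x^4 - 13440 x^2 + 1680


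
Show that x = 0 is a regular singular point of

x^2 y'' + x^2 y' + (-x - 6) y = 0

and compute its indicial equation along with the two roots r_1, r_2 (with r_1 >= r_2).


Divide by x^2 to reach normal form y'' + P_1(x) y' + P_2(x) y = 0 with P_1(x) = 1 and P_2(x) = -1/x - 6/x^2.
x = 0 is a singular point because the y-coefficient -1/x - 6/x^2 has a pole at x = 0.
It is a regular singular point because x P_1(x) = p(x) = x and x^2 P_2(x) = q(x) = -x - 6 are polynomials, hence analytic at x = 0.
p(0) = 0,  q(0) = -6.
Indicial equation: r(r-1) + p(0) r + q(0) = 0, i.e. r^2 + (p(0) - 1) r + q(0) = 0, i.e. r^2 - 1 r - 6 = 0.
Discriminant: (-1)^2 - 4(-6) = 25, so r = (1 ± 5)/2.
Solving: r_1 = 3, r_2 = -2.

indicial: r^2 - 1 r - 6 = 0; roots r_1 = 3, r_2 = -2


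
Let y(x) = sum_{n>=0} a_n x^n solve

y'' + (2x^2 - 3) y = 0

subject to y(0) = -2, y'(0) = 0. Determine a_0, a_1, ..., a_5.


Ansatz: y(x) = sum_{n>=0} a_n x^n, so y'(x) = sum_{n>=1} n a_n x^(n-1) and y''(x) = sum_{n>=2} n(n-1) a_n x^(n-2).
Substitute into P(x) y'' + Q(x) y' + R(x) y = 0 with P(x) = 1, Q(x) = 0, R(x) = 2x^2 - 3, and match powers of x.
Initial conditions: a_0 = -2, a_1 = 0.
Setting the coefficient of each power of x to zero and solving order by order (substituting the coefficients already found):
  x^0: 2 a_2 - 3 a_0 = 0  ->  2 a_2 = 3 a_0 = -6  ->  a_2 = -3
  x^1: 6 a_3 - 3 a_1 = 0  ->  6 a_3 = 3 a_1 = 0  ->  a_3 = 0
  x^2: 12 a_4 - 3 a_2 + 2 a_0 = 0  ->  12 a_4 = 3 a_2 - 2 a_0 = -5  ->  a_4 = -5/12
  x^3: 20 a_5 - 3 a_3 + 2 a_1 = 0  ->  20 a_5 = 3 a_3 - 2 a_1 = 0  ->  a_5 = 0
Truncated series: y(x) = -2 - 3 x^2 - (5/12) x^4 + O(x^6).

a_0 = -2; a_1 = 0; a_2 = -3; a_3 = 0; a_4 = -5/12; a_5 = 0


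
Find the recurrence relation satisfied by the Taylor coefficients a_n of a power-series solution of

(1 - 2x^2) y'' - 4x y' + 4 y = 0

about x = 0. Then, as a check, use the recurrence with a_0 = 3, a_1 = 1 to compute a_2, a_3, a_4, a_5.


Substitute y = sum_n a_n x^n.
(1 - 2 x^2) y'' contributes (n+2)(n+1) a_{n+2} - 2 n(n-1) a_n at x^n.
-4 x y'(x) contributes -4 n a_n at x^n.
4 y(x) contributes 4 a_n at x^n.
Matching x^n: (n+2)(n+1) a_{n+2} + (-2 n(n-1) - 4 n + 4) a_n = 0.
Thus a_{n+2} = (2 n(n-1) + 4 n - 4) / ((n+1)(n+2)) * a_n.

Check with a_0 = 3, a_1 = 1 (apply the recurrence for n = 0, 1, 2, 3): a_0 = 3, a_1 = 1, a_2 = -6, a_3 = 0, a_4 = -4, a_5 = 0.

a_(n+2) = (2 n(n-1) + 4 n - 4) / ((n+1)(n+2)) * a_n; check: a_0 = 3, a_1 = 1, a_2 = -6, a_3 = 0, a_4 = -4, a_5 = 0


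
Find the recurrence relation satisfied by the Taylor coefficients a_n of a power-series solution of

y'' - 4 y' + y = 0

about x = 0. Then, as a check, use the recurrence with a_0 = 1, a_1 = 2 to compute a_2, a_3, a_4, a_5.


Substitute y = sum_n a_n x^n.
y''(x) has coefficient (n+2)(n+1) a_{n+2} at x^n;
-4 y'(x) has coefficient -4 (n+1) a_{n+1} at x^n;
y(x) has coefficient 1 a_n at x^n.
Matching x^n: (n+2)(n+1) a_{n+2} - 4 (n+1) a_{n+1} + 1 a_n = 0.
Thus a_{n+2} = [4 (n+1) a_{n+1} - 1 a_n] / ((n+1)(n+2)).

Check with a_0 = 1, a_1 = 2 (apply the recurrence for n = 0, 1, 2, 3): a_0 = 1, a_1 = 2, a_2 = 7/2, a_3 = 13/3, a_4 = 97/24, a_5 = 181/60.

a_(n+2) = [4 (n+1) a_(n+1) - 1 a_n] / ((n+1)(n+2)); check: a_0 = 1, a_1 = 2, a_2 = 7/2, a_3 = 13/3, a_4 = 97/24, a_5 = 181/60


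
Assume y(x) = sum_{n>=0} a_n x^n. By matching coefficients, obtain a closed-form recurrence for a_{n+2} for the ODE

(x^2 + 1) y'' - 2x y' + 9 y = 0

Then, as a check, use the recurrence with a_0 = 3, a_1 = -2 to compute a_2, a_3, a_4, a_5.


Substitute y = sum_n a_n x^n.
(1 + 1 x^2) y'' contributes (n+2)(n+1) a_{n+2} + n(n-1) a_n at x^n.
-2 x y'(x) contributes -2 n a_n at x^n.
9 y(x) contributes 9 a_n at x^n.
Matching x^n: (n+2)(n+1) a_{n+2} + (n(n-1) - 2 n + 9) a_n = 0.
Thus a_{n+2} = (-n(n-1) + 2 n - 9) / ((n+1)(n+2)) * a_n.

Check with a_0 = 3, a_1 = -2 (apply the recurrence for n = 0, 1, 2, 3): a_0 = 3, a_1 = -2, a_2 = -27/2, a_3 = 7/3, a_4 = 63/8, a_5 = -21/20.

a_(n+2) = (-n(n-1) + 2 n - 9) / ((n+1)(n+2)) * a_n; check: a_0 = 3, a_1 = -2, a_2 = -27/2, a_3 = 7/3, a_4 = 63/8, a_5 = -21/20


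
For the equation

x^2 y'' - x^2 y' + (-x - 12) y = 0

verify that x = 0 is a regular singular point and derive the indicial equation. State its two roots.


Divide by x^2 to reach normal form y'' + P_1(x) y' + P_2(x) y = 0 with P_1(x) = -1 and P_2(x) = -1/x - 12/x^2.
x = 0 is a singular point because the y-coefficient -1/x - 12/x^2 has a pole at x = 0.
It is a regular singular point because x P_1(x) = p(x) = -x and x^2 P_2(x) = q(x) = -x - 12 are polynomials, hence analytic at x = 0.
p(0) = 0,  q(0) = -12.
Indicial equation: r(r-1) + p(0) r + q(0) = 0, i.e. r^2 + (p(0) - 1) r + q(0) = 0, i.e. r^2 - 1 r - 12 = 0.
Discriminant: (-1)^2 - 4(-12) = 49, so r = (1 ± 7)/2.
Solving: r_1 = 4, r_2 = -3.

indicial: r^2 - 1 r - 12 = 0; roots r_1 = 4, r_2 = -3


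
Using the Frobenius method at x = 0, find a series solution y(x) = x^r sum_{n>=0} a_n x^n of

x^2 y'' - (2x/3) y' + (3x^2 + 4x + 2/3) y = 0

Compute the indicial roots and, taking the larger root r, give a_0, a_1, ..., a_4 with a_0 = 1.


Write in Frobenius form y'' + (p(x)/x) y' + (q(x)/x^2) y = 0:
  p(x) = -2/3,  q(x) = 3x^2 + 4x + 2/3.
Indicial equation: r(r-1) + (-2/3) r + (2/3) = 0 -> roots r_1 = 1, r_2 = 2/3.
Take r = r_1 = 1. Let y(x) = x^r sum_{n>=0} a_n x^n with a_0 = 1.
Substitute y = x^r sum a_n x^n and match x^{r+n}. The recurrence is
  D(n) a_n + 4 a_{n-1} + 3 a_{n-2} = 0,  where D(n) = (r+n)(r+n-1) + (-2/3)(r+n) + (2/3).
  a_n = [-4 a_{n-1} - 3 a_{n-2}] / D(n).
Since the indicial polynomial factors as (r - r_1)(r - r_2), D(n) = (r_1 + n - r_1)(r_1 + n - r_2) = n(n + 1/3).
Evaluating step by step (a_0 = 1):
  n = 1: D(1) = 1(1 + 1/3) = 4/3; numerator = -4(1) = -4; a_1 = (-4)/(4/3) = -3
  n = 2: D(2) = 2(2 + 1/3) = 14/3; numerator = -4(-3) - 3(1) = 9; a_2 = (9)/(14/3) = 27/14
  n = 3: D(3) = 3(3 + 1/3) = 10; numerator = -4(27/14) - 3(-3) = 9/7; a_3 = (9/7)/(10) = 9/70
  n = 4: D(4) = 4(4 + 1/3) = 52/3; numerator = -4(9/70) - 3(27/14) = -63/10; a_4 = (-63/10)/(52/3) = -189/520

r = 1; a_0 = 1; a_1 = -3; a_2 = 27/14; a_3 = 9/70; a_4 = -189/520


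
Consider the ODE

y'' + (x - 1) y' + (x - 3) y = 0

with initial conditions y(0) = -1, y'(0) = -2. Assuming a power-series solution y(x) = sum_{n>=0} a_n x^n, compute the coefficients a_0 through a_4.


Ansatz: y(x) = sum_{n>=0} a_n x^n, so y'(x) = sum_{n>=1} n a_n x^(n-1) and y''(x) = sum_{n>=2} n(n-1) a_n x^(n-2).
Substitute into P(x) y'' + Q(x) y' + R(x) y = 0 with P(x) = 1, Q(x) = x - 1, R(x) = x - 3, and match powers of x.
Initial conditions: a_0 = -1, a_1 = -2.
Setting the coefficient of each power of x to zero and solving order by order (substituting the coefficients already found):
  x^0: 2 a_2 - a_1 - 3 a_0 = 0  ->  2 a_2 = a_1 + 3 a_0 = -5  ->  a_2 = -5/2
  x^1: 6 a_3 - 2 a_2 - 2 a_1 + a_0 = 0  ->  6 a_3 = 2 a_2 + 2 a_1 - a_0 = -8  ->  a_3 = -4/3
  x^2: 12 a_4 - 3 a_3 - a_2 + a_1 = 0  ->  12 a_4 = 3 a_3 + a_2 - a_1 = -9/2  ->  a_4 = -3/8
Truncated series: y(x) = -1 - 2 x - (5/2) x^2 - (4/3) x^3 - (3/8) x^4 + O(x^5).

a_0 = -1; a_1 = -2; a_2 = -5/2; a_3 = -4/3; a_4 = -3/8


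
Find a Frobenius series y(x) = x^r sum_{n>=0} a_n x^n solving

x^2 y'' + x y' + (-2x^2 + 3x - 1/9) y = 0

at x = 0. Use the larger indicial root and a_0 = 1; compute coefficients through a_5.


Write in Frobenius form y'' + (p(x)/x) y' + (q(x)/x^2) y = 0:
  p(x) = 1,  q(x) = -2x^2 + 3x - 1/9.
Indicial equation: r(r-1) + (1) r + (-1/9) = 0 -> roots r_1 = 1/3, r_2 = -1/3.
Take r = r_1 = 1/3. Let y(x) = x^r sum_{n>=0} a_n x^n with a_0 = 1.
Substitute y = x^r sum a_n x^n and match x^{r+n}. The recurrence is
  D(n) a_n + 3 a_{n-1} - 2 a_{n-2} = 0,  where D(n) = (r+n)(r+n-1) + (1)(r+n) + (-1/9).
  a_n = [-3 a_{n-1} + 2 a_{n-2}] / D(n).
Since the indicial polynomial factors as (r - r_1)(r - r_2), D(n) = (r_1 + n - r_1)(r_1 + n - r_2) = n(n + 2/3).
Evaluating step by step (a_0 = 1):
  n = 1: D(1) = 1(1 + 2/3) = 5/3; numerator = -3(1) = -3; a_1 = (-3)/(5/3) = -9/5
  n = 2: D(2) = 2(2 + 2/3) = 16/3; numerator = -3(-9/5) + 2(1) = 37/5; a_2 = (37/5)/(16/3) = 111/80
  n = 3: D(3) = 3(3 + 2/3) = 11; numerator = -3(111/80) + 2(-9/5) = -621/80; a_3 = (-621/80)/(11) = -621/880
  n = 4: D(4) = 4(4 + 2/3) = 56/3; numerator = -3(-621/880) + 2(111/80) = 861/176; a_4 = (861/176)/(56/3) = 369/1408
  n = 5: D(5) = 5(5 + 2/3) = 85/3; numerator = -3(369/1408) + 2(-621/880) = -15471/7040; a_5 = (-15471/7040)/(85/3) = -46413/598400

r = 1/3; a_0 = 1; a_1 = -9/5; a_2 = 111/80; a_3 = -621/880; a_4 = 369/1408; a_5 = -46413/598400


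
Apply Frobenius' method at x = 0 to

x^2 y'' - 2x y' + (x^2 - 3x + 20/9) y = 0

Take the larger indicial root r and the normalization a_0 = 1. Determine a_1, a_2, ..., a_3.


Write in Frobenius form y'' + (p(x)/x) y' + (q(x)/x^2) y = 0:
  p(x) = -2,  q(x) = x^2 - 3x + 20/9.
Indicial equation: r(r-1) + (-2) r + (20/9) = 0 -> roots r_1 = 5/3, r_2 = 4/3.
Take r = r_1 = 5/3. Let y(x) = x^r sum_{n>=0} a_n x^n with a_0 = 1.
Substitute y = x^r sum a_n x^n and match x^{r+n}. The recurrence is
  D(n) a_n - 3 a_{n-1} + 1 a_{n-2} = 0,  where D(n) = (r+n)(r+n-1) + (-2)(r+n) + (20/9).
  a_n = [3 a_{n-1} - 1 a_{n-2}] / D(n).
Since the indicial polynomial factors as (r - r_1)(r - r_2), D(n) = (r_1 + n - r_1)(r_1 + n - r_2) = n(n + 1/3).
Evaluating step by step (a_0 = 1):
  n = 1: D(1) = 1(1 + 1/3) = 4/3; numerator = 3(1) = 3; a_1 = (3)/(4/3) = 9/4
  n = 2: D(2) = 2(2 + 1/3) = 14/3; numerator = 3(9/4) - 1(1) = 23/4; a_2 = (23/4)/(14/3) = 69/56
  n = 3: D(3) = 3(3 + 1/3) = 10; numerator = 3(69/56) - 1(9/4) = 81/56; a_3 = (81/56)/(10) = 81/560

r = 5/3; a_0 = 1; a_1 = 9/4; a_2 = 69/56; a_3 = 81/560


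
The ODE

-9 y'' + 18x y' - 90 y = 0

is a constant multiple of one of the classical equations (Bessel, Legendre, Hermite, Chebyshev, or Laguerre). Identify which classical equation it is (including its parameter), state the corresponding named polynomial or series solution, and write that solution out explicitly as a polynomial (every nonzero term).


All three coefficients share the factor -9; dividing through by -9 gives  y'' - 2x y' + 10 y = 0.
This matches the Hermite equation y'' - 2x y' + 2n y = 0 with 2n = 10, so n = 5; the polynomial solution is H_5(x).
With y = sum_k a_k x^k, matching x^k gives (k+2)(k+1) a_{k+2} = 2(k - n) a_k = 2(k - 5) a_k. The right side vanishes at k = 5, so the series with the parity of 5 terminates at degree 5.
Standard normalization: leading coefficient of H_n is 2^n, so a_5 = 2^5 = 32. Work downward with a_k = (k+1)(k+2) a_{k+2} / (2(k - n)):
  a_3 = (4)(5)(32) / (2(3 - 5)) = 640/(-4) = -160
  a_1 = (2)(3)(-160) / (2(1 - 5)) = -960/(-8) = 120
Hence H_5(x) = 32 x^5 - 160 x^3 + 120 x.

H_5(x); series = 32 x^5 - 160 x^3 + 120 x


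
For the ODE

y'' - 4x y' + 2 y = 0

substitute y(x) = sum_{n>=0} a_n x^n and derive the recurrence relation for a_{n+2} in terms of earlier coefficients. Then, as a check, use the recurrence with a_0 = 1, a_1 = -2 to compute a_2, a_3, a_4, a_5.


Substitute y = sum_n a_n x^n.
y''(x) has coefficient (n+2)(n+1) a_{n+2} at x^n;
-4 x y'(x) has coefficient -4 n a_n at x^n (shift);
2 y(x) has coefficient 2 a_n at x^n.
Matching x^n: (n+2)(n+1) a_{n+2} + (-4n + 2) a_n = 0.
Thus a_{n+2} = (4n - 2) / ((n+1)(n+2)) * a_n.

Check with a_0 = 1, a_1 = -2 (apply the recurrence for n = 0, 1, 2, 3): a_0 = 1, a_1 = -2, a_2 = -1, a_3 = -2/3, a_4 = -1/2, a_5 = -1/3.

a_(n+2) = (4n - 2) / ((n+1)(n+2)) * a_n; check: a_0 = 1, a_1 = -2, a_2 = -1, a_3 = -2/3, a_4 = -1/2, a_5 = -1/3


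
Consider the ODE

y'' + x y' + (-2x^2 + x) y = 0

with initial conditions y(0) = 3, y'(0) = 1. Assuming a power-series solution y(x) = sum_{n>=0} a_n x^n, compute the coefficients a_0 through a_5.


Ansatz: y(x) = sum_{n>=0} a_n x^n, so y'(x) = sum_{n>=1} n a_n x^(n-1) and y''(x) = sum_{n>=2} n(n-1) a_n x^(n-2).
Substitute into P(x) y'' + Q(x) y' + R(x) y = 0 with P(x) = 1, Q(x) = x, R(x) = -2x^2 + x, and match powers of x.
Initial conditions: a_0 = 3, a_1 = 1.
Setting the coefficient of each power of x to zero and solving order by order (substituting the coefficients already found):
  x^0: 2 a_2 = 0  ->  a_2 = 0
  x^1: 6 a_3 + a_1 + a_0 = 0  ->  6 a_3 = -a_1 - a_0 = -4  ->  a_3 = -2/3
  x^2: 12 a_4 + 2 a_2 + a_1 - 2 a_0 = 0  ->  12 a_4 = -2 a_2 - a_1 + 2 a_0 = 5  ->  a_4 = 5/12
  x^3: 20 a_5 + 3 a_3 + a_2 - 2 a_1 = 0  ->  20 a_5 = -3 a_3 - a_2 + 2 a_1 = 4  ->  a_5 = 1/5
Truncated series: y(x) = 3 + x - (2/3) x^3 + (5/12) x^4 + (1/5) x^5 + O(x^6).

a_0 = 3; a_1 = 1; a_2 = 0; a_3 = -2/3; a_4 = 5/12; a_5 = 1/5


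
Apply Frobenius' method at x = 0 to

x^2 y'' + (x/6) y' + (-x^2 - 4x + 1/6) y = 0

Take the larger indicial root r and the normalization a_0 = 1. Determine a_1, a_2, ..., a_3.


Write in Frobenius form y'' + (p(x)/x) y' + (q(x)/x^2) y = 0:
  p(x) = 1/6,  q(x) = -x^2 - 4x + 1/6.
Indicial equation: r(r-1) + (1/6) r + (1/6) = 0 -> roots r_1 = 1/2, r_2 = 1/3.
Take r = r_1 = 1/2. Let y(x) = x^r sum_{n>=0} a_n x^n with a_0 = 1.
Substitute y = x^r sum a_n x^n and match x^{r+n}. The recurrence is
  D(n) a_n - 4 a_{n-1} - 1 a_{n-2} = 0,  where D(n) = (r+n)(r+n-1) + (1/6)(r+n) + (1/6).
  a_n = [4 a_{n-1} + 1 a_{n-2}] / D(n).
Since the indicial polynomial factors as (r - r_1)(r - r_2), D(n) = (r_1 + n - r_1)(r_1 + n - r_2) = n(n + 1/6).
Evaluating step by step (a_0 = 1):
  n = 1: D(1) = 1(1 + 1/6) = 7/6; numerator = 4(1) = 4; a_1 = (4)/(7/6) = 24/7
  n = 2: D(2) = 2(2 + 1/6) = 13/3; numerator = 4(24/7) + 1(1) = 103/7; a_2 = (103/7)/(13/3) = 309/91
  n = 3: D(3) = 3(3 + 1/6) = 19/2; numerator = 4(309/91) + 1(24/7) = 1548/91; a_3 = (1548/91)/(19/2) = 3096/1729

r = 1/2; a_0 = 1; a_1 = 24/7; a_2 = 309/91; a_3 = 3096/1729


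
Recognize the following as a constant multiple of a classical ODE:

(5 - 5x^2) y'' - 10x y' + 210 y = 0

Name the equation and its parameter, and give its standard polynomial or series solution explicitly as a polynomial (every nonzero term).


All three coefficients share the factor 5; dividing through by 5 gives  (1 - x^2) y'' - 2x y' + 42 y = 0.
This matches the Legendre equation (1 - x^2) y'' - 2x y' + n(n+1) y = 0 (note the -2x y' term) with n(n+1) = 42, so n = 6; the polynomial solution is P_6(x).
With y = sum_k a_k x^k, matching x^k gives (k+2)(k+1) a_{k+2} = [k(k+1) - n(n+1)] a_k = (k - 6)(k + 7) a_k. The right side vanishes at k = 6, so the series with the parity of 6 terminates at degree 6.
Standard normalization (P_n(1) = 1): leading coefficient (2n)!/(2^n (n!)^2) = 479001600/(64*518400) = 231/16, so a_6 = 231/16. Work downward with a_k = (k+1)(k+2) a_{k+2} / ((k - 6)(k + 7)):
  a_4 = (5)(6)(231/16) / ((4 - 6)(4 + 7)) = (3465/8)/(-22) = -315/16
  a_2 = (3)(4)(-315/16) / ((2 - 6)(2 + 7)) = (-945/4)/(-36) = 105/16
  a_0 = (1)(2)(105/16) / ((0 - 6)(0 + 7)) = (105/8)/(-42) = -5/16
Hence P_6(x) = 231 x^6/16 - 315 x^4/16 + 105 x^2/16 - 5/16.

P_6(x); series = 231 x^6/16 - 315 x^4/16 + 105 x^2/16 - 5/16


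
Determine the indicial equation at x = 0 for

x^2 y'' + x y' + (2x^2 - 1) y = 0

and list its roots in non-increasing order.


Divide by x^2 to reach normal form y'' + P_1(x) y' + P_2(x) y = 0 with P_1(x) = 1/x and P_2(x) = 2 - 1/x^2.
x = 0 is a singular point because the y'-coefficient 1/x has a pole at x = 0 and the y-coefficient 2 - 1/x^2 has a pole at x = 0.
It is a regular singular point because x P_1(x) = p(x) = 1 and x^2 P_2(x) = q(x) = 2x^2 - 1 are polynomials, hence analytic at x = 0.
p(0) = 1,  q(0) = -1.
Indicial equation: r(r-1) + p(0) r + q(0) = 0, i.e. r^2 + (p(0) - 1) r + q(0) = 0, i.e. r^2 - 1 = 0.
Discriminant: (0)^2 - 4(-1) = 4, so r = (0 ± 2)/2.
Solving: r_1 = 1, r_2 = -1.

indicial: r^2 - 1 = 0; roots r_1 = 1, r_2 = -1


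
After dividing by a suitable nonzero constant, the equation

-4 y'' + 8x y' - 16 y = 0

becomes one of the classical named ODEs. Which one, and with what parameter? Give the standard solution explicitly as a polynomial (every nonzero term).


All three coefficients share the factor -4; dividing through by -4 gives  y'' - 2x y' + 4 y = 0.
This matches the Hermite equation y'' - 2x y' + 2n y = 0 with 2n = 4, so n = 2; the polynomial solution is H_2(x).
With y = sum_k a_k x^k, matching x^k gives (k+2)(k+1) a_{k+2} = 2(k - n) a_k = 2(k - 2) a_k. The right side vanishes at k = 2, so the series with the parity of 2 terminates at degree 2.
Standard normalization: leading coefficient of H_n is 2^n, so a_2 = 2^2 = 4. Work downward with a_k = (k+1)(k+2) a_{k+2} / (2(k - n)):
  a_0 = (1)(2)(4) / (2(0 - 2)) = 8/(-4) = -2
Hence H_2(x) = 4 x^2 - 2.

H_2(x); series = 4 x^2 - 2


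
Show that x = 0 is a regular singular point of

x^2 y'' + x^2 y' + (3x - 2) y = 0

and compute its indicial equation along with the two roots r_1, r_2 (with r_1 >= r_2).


Divide by x^2 to reach normal form y'' + P_1(x) y' + P_2(x) y = 0 with P_1(x) = 1 and P_2(x) = 3/x - 2/x^2.
x = 0 is a singular point because the y-coefficient 3/x - 2/x^2 has a pole at x = 0.
It is a regular singular point because x P_1(x) = p(x) = x and x^2 P_2(x) = q(x) = 3x - 2 are polynomials, hence analytic at x = 0.
p(0) = 0,  q(0) = -2.
Indicial equation: r(r-1) + p(0) r + q(0) = 0, i.e. r^2 + (p(0) - 1) r + q(0) = 0, i.e. r^2 - 1 r - 2 = 0.
Discriminant: (-1)^2 - 4(-2) = 9, so r = (1 ± 3)/2.
Solving: r_1 = 2, r_2 = -1.

indicial: r^2 - 1 r - 2 = 0; roots r_1 = 2, r_2 = -1


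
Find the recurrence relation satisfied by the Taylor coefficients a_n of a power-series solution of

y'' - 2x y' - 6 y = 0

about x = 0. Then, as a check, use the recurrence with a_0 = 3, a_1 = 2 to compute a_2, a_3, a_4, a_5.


Substitute y = sum_n a_n x^n.
y''(x) has coefficient (n+2)(n+1) a_{n+2} at x^n;
-2 x y'(x) has coefficient -2 n a_n at x^n (shift);
-6 y(x) has coefficient -6 a_n at x^n.
Matching x^n: (n+2)(n+1) a_{n+2} + (-2n - 6) a_n = 0.
Thus a_{n+2} = (2n + 6) / ((n+1)(n+2)) * a_n.

Check with a_0 = 3, a_1 = 2 (apply the recurrence for n = 0, 1, 2, 3): a_0 = 3, a_1 = 2, a_2 = 9, a_3 = 8/3, a_4 = 15/2, a_5 = 8/5.

a_(n+2) = (2n + 6) / ((n+1)(n+2)) * a_n; check: a_0 = 3, a_1 = 2, a_2 = 9, a_3 = 8/3, a_4 = 15/2, a_5 = 8/5


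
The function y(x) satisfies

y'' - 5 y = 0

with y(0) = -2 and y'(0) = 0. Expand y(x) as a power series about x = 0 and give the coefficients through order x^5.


Ansatz: y(x) = sum_{n>=0} a_n x^n, so y'(x) = sum_{n>=1} n a_n x^(n-1) and y''(x) = sum_{n>=2} n(n-1) a_n x^(n-2).
Substitute into P(x) y'' + Q(x) y' + R(x) y = 0 with P(x) = 1, Q(x) = 0, R(x) = -5, and match powers of x.
Initial conditions: a_0 = -2, a_1 = 0.
Setting the coefficient of each power of x to zero and solving order by order (substituting the coefficients already found):
  x^0: 2 a_2 - 5 a_0 = 0  ->  2 a_2 = 5 a_0 = -10  ->  a_2 = -5
  x^1: 6 a_3 - 5 a_1 = 0  ->  6 a_3 = 5 a_1 = 0  ->  a_3 = 0
  x^2: 12 a_4 - 5 a_2 = 0  ->  12 a_4 = 5 a_2 = -25  ->  a_4 = -25/12
  x^3: 20 a_5 - 5 a_3 = 0  ->  20 a_5 = 5 a_3 = 0  ->  a_5 = 0
Truncated series: y(x) = -2 - 5 x^2 - (25/12) x^4 + O(x^6).

a_0 = -2; a_1 = 0; a_2 = -5; a_3 = 0; a_4 = -25/12; a_5 = 0


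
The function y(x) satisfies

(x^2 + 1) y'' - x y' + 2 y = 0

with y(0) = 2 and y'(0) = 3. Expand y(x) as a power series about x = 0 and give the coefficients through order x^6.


Ansatz: y(x) = sum_{n>=0} a_n x^n, so y'(x) = sum_{n>=1} n a_n x^(n-1) and y''(x) = sum_{n>=2} n(n-1) a_n x^(n-2).
Substitute into P(x) y'' + Q(x) y' + R(x) y = 0 with P(x) = x^2 + 1, Q(x) = -x, R(x) = 2, and match powers of x.
Initial conditions: a_0 = 2, a_1 = 3.
Setting the coefficient of each power of x to zero and solving order by order (substituting the coefficients already found):
  x^0: 2 a_2 + 2 a_0 = 0  ->  2 a_2 = -2 a_0 = -4  ->  a_2 = -2
  x^1: 6 a_3 + a_1 = 0  ->  6 a_3 = -a_1 = -3  ->  a_3 = -1/2
  x^2: 12 a_4 + 2 a_2 = 0  ->  12 a_4 = -2 a_2 = 4  ->  a_4 = 1/3
  x^3: 20 a_5 + 5 a_3 = 0  ->  20 a_5 = -5 a_3 = 5/2  ->  a_5 = 1/8
  x^4: 30 a_6 + 10 a_4 = 0  ->  30 a_6 = -10 a_4 = -10/3  ->  a_6 = -1/9
Truncated series: y(x) = 2 + 3 x - 2 x^2 - (1/2) x^3 + (1/3) x^4 + (1/8) x^5 - (1/9) x^6 + O(x^7).

a_0 = 2; a_1 = 3; a_2 = -2; a_3 = -1/2; a_4 = 1/3; a_5 = 1/8; a_6 = -1/9


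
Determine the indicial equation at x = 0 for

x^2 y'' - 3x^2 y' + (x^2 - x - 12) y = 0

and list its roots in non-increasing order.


Divide by x^2 to reach normal form y'' + P_1(x) y' + P_2(x) y = 0 with P_1(x) = -3 and P_2(x) = 1 - 1/x - 12/x^2.
x = 0 is a singular point because the y-coefficient 1 - 1/x - 12/x^2 has a pole at x = 0.
It is a regular singular point because x P_1(x) = p(x) = -3x and x^2 P_2(x) = q(x) = x^2 - x - 12 are polynomials, hence analytic at x = 0.
p(0) = 0,  q(0) = -12.
Indicial equation: r(r-1) + p(0) r + q(0) = 0, i.e. r^2 + (p(0) - 1) r + q(0) = 0, i.e. r^2 - 1 r - 12 = 0.
Discriminant: (-1)^2 - 4(-12) = 49, so r = (1 ± 7)/2.
Solving: r_1 = 4, r_2 = -3.

indicial: r^2 - 1 r - 12 = 0; roots r_1 = 4, r_2 = -3


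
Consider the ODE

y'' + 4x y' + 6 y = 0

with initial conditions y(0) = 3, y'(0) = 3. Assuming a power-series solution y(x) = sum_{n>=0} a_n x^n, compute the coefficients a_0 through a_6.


Ansatz: y(x) = sum_{n>=0} a_n x^n, so y'(x) = sum_{n>=1} n a_n x^(n-1) and y''(x) = sum_{n>=2} n(n-1) a_n x^(n-2).
Substitute into P(x) y'' + Q(x) y' + R(x) y = 0 with P(x) = 1, Q(x) = 4x, R(x) = 6, and match powers of x.
Initial conditions: a_0 = 3, a_1 = 3.
Setting the coefficient of each power of x to zero and solving order by order (substituting the coefficients already found):
  x^0: 2 a_2 + 6 a_0 = 0  ->  2 a_2 = -6 a_0 = -18  ->  a_2 = -9
  x^1: 6 a_3 + 10 a_1 = 0  ->  6 a_3 = -10 a_1 = -30  ->  a_3 = -5
  x^2: 12 a_4 + 14 a_2 = 0  ->  12 a_4 = -14 a_2 = 126  ->  a_4 = 21/2
  x^3: 20 a_5 + 18 a_3 = 0  ->  20 a_5 = -18 a_3 = 90  ->  a_5 = 9/2
  x^4: 30 a_6 + 22 a_4 = 0  ->  30 a_6 = -22 a_4 = -231  ->  a_6 = -77/10
Truncated series: y(x) = 3 + 3 x - 9 x^2 - 5 x^3 + (21/2) x^4 + (9/2) x^5 - (77/10) x^6 + O(x^7).

a_0 = 3; a_1 = 3; a_2 = -9; a_3 = -5; a_4 = 21/2; a_5 = 9/2; a_6 = -77/10


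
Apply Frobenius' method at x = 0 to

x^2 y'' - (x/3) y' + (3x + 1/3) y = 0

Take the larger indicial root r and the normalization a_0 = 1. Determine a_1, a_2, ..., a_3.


Write in Frobenius form y'' + (p(x)/x) y' + (q(x)/x^2) y = 0:
  p(x) = -1/3,  q(x) = 3x + 1/3.
Indicial equation: r(r-1) + (-1/3) r + (1/3) = 0 -> roots r_1 = 1, r_2 = 1/3.
Take r = r_1 = 1. Let y(x) = x^r sum_{n>=0} a_n x^n with a_0 = 1.
Substitute y = x^r sum a_n x^n and match x^{r+n}. The recurrence is
  D(n) a_n + 3 a_{n-1} = 0,  where D(n) = (r+n)(r+n-1) + (-1/3)(r+n) + (1/3).
  a_n = -3 / D(n) * a_{n-1}.
Since the indicial polynomial factors as (r - r_1)(r - r_2), D(n) = (r_1 + n - r_1)(r_1 + n - r_2) = n(n + 2/3).
Evaluating step by step (a_0 = 1):
  n = 1: D(1) = 1(1 + 2/3) = 5/3; numerator = -3(1) = -3; a_1 = (-3)/(5/3) = -9/5
  n = 2: D(2) = 2(2 + 2/3) = 16/3; numerator = -3(-9/5) = 27/5; a_2 = (27/5)/(16/3) = 81/80
  n = 3: D(3) = 3(3 + 2/3) = 11; numerator = -3(81/80) = -243/80; a_3 = (-243/80)/(11) = -243/880

r = 1; a_0 = 1; a_1 = -9/5; a_2 = 81/80; a_3 = -243/880


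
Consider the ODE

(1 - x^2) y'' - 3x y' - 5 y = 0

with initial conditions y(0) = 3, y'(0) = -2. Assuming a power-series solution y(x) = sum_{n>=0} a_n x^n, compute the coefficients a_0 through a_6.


Ansatz: y(x) = sum_{n>=0} a_n x^n, so y'(x) = sum_{n>=1} n a_n x^(n-1) and y''(x) = sum_{n>=2} n(n-1) a_n x^(n-2).
Substitute into P(x) y'' + Q(x) y' + R(x) y = 0 with P(x) = 1 - x^2, Q(x) = -3x, R(x) = -5, and match powers of x.
Initial conditions: a_0 = 3, a_1 = -2.
Setting the coefficient of each power of x to zero and solving order by order (substituting the coefficients already found):
  x^0: 2 a_2 - 5 a_0 = 0  ->  2 a_2 = 5 a_0 = 15  ->  a_2 = 15/2
  x^1: 6 a_3 - 8 a_1 = 0  ->  6 a_3 = 8 a_1 = -16  ->  a_3 = -8/3
  x^2: 12 a_4 - 13 a_2 = 0  ->  12 a_4 = 13 a_2 = 195/2  ->  a_4 = 65/8
  x^3: 20 a_5 - 20 a_3 = 0  ->  20 a_5 = 20 a_3 = -160/3  ->  a_5 = -8/3
  x^4: 30 a_6 - 29 a_4 = 0  ->  30 a_6 = 29 a_4 = 1885/8  ->  a_6 = 377/48
Truncated series: y(x) = 3 - 2 x + (15/2) x^2 - (8/3) x^3 + (65/8) x^4 - (8/3) x^5 + (377/48) x^6 + O(x^7).

a_0 = 3; a_1 = -2; a_2 = 15/2; a_3 = -8/3; a_4 = 65/8; a_5 = -8/3; a_6 = 377/48


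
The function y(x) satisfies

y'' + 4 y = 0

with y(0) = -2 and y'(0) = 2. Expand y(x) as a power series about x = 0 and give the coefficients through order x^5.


Ansatz: y(x) = sum_{n>=0} a_n x^n, so y'(x) = sum_{n>=1} n a_n x^(n-1) and y''(x) = sum_{n>=2} n(n-1) a_n x^(n-2).
Substitute into P(x) y'' + Q(x) y' + R(x) y = 0 with P(x) = 1, Q(x) = 0, R(x) = 4, and match powers of x.
Initial conditions: a_0 = -2, a_1 = 2.
Setting the coefficient of each power of x to zero and solving order by order (substituting the coefficients already found):
  x^0: 2 a_2 + 4 a_0 = 0  ->  2 a_2 = -4 a_0 = 8  ->  a_2 = 4
  x^1: 6 a_3 + 4 a_1 = 0  ->  6 a_3 = -4 a_1 = -8  ->  a_3 = -4/3
  x^2: 12 a_4 + 4 a_2 = 0  ->  12 a_4 = -4 a_2 = -16  ->  a_4 = -4/3
  x^3: 20 a_5 + 4 a_3 = 0  ->  20 a_5 = -4 a_3 = 16/3  ->  a_5 = 4/15
Truncated series: y(x) = -2 + 2 x + 4 x^2 - (4/3) x^3 - (4/3) x^4 + (4/15) x^5 + O(x^6).

a_0 = -2; a_1 = 2; a_2 = 4; a_3 = -4/3; a_4 = -4/3; a_5 = 4/15


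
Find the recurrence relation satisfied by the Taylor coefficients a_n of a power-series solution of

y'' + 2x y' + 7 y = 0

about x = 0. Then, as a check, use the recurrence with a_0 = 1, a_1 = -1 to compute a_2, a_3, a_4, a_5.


Substitute y = sum_n a_n x^n.
y''(x) has coefficient (n+2)(n+1) a_{n+2} at x^n;
2 x y'(x) has coefficient 2 n a_n at x^n (shift);
7 y(x) has coefficient 7 a_n at x^n.
Matching x^n: (n+2)(n+1) a_{n+2} + (2n + 7) a_n = 0.
Thus a_{n+2} = (-2n - 7) / ((n+1)(n+2)) * a_n.

Check with a_0 = 1, a_1 = -1 (apply the recurrence for n = 0, 1, 2, 3): a_0 = 1, a_1 = -1, a_2 = -7/2, a_3 = 3/2, a_4 = 77/24, a_5 = -39/40.

a_(n+2) = (-2n - 7) / ((n+1)(n+2)) * a_n; check: a_0 = 1, a_1 = -1, a_2 = -7/2, a_3 = 3/2, a_4 = 77/24, a_5 = -39/40


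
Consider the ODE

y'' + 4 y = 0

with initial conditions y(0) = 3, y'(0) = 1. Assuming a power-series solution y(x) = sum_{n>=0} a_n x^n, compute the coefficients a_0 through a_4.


Ansatz: y(x) = sum_{n>=0} a_n x^n, so y'(x) = sum_{n>=1} n a_n x^(n-1) and y''(x) = sum_{n>=2} n(n-1) a_n x^(n-2).
Substitute into P(x) y'' + Q(x) y' + R(x) y = 0 with P(x) = 1, Q(x) = 0, R(x) = 4, and match powers of x.
Initial conditions: a_0 = 3, a_1 = 1.
Setting the coefficient of each power of x to zero and solving order by order (substituting the coefficients already found):
  x^0: 2 a_2 + 4 a_0 = 0  ->  2 a_2 = -4 a_0 = -12  ->  a_2 = -6
  x^1: 6 a_3 + 4 a_1 = 0  ->  6 a_3 = -4 a_1 = -4  ->  a_3 = -2/3
  x^2: 12 a_4 + 4 a_2 = 0  ->  12 a_4 = -4 a_2 = 24  ->  a_4 = 2
Truncated series: y(x) = 3 + x - 6 x^2 - (2/3) x^3 + 2 x^4 + O(x^5).

a_0 = 3; a_1 = 1; a_2 = -6; a_3 = -2/3; a_4 = 2


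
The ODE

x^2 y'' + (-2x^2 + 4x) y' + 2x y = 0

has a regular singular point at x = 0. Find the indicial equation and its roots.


Divide by x^2 to reach normal form y'' + P_1(x) y' + P_2(x) y = 0 with P_1(x) = -2 + 4/x and P_2(x) = 2/x.
x = 0 is a singular point because the y'-coefficient -2 + 4/x has a pole at x = 0 and the y-coefficient 2/x has a pole at x = 0.
It is a regular singular point because x P_1(x) = p(x) = 4 - 2x and x^2 P_2(x) = q(x) = 2x are polynomials, hence analytic at x = 0.
p(0) = 4,  q(0) = 0.
Indicial equation: r(r-1) + p(0) r + q(0) = 0, i.e. r^2 + (p(0) - 1) r + q(0) = 0, i.e. r^2 + 3 r = 0.
Discriminant: (3)^2 - 4(0) = 9, so r = (-3 ± 3)/2.
Solving: r_1 = 0, r_2 = -3.

indicial: r^2 + 3 r = 0; roots r_1 = 0, r_2 = -3


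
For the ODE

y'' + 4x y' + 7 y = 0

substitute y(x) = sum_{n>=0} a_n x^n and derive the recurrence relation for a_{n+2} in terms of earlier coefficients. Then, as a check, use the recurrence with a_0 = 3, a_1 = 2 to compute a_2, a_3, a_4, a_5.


Substitute y = sum_n a_n x^n.
y''(x) has coefficient (n+2)(n+1) a_{n+2} at x^n;
4 x y'(x) has coefficient 4 n a_n at x^n (shift);
7 y(x) has coefficient 7 a_n at x^n.
Matching x^n: (n+2)(n+1) a_{n+2} + (4n + 7) a_n = 0.
Thus a_{n+2} = (-4n - 7) / ((n+1)(n+2)) * a_n.

Check with a_0 = 3, a_1 = 2 (apply the recurrence for n = 0, 1, 2, 3): a_0 = 3, a_1 = 2, a_2 = -21/2, a_3 = -11/3, a_4 = 105/8, a_5 = 209/60.

a_(n+2) = (-4n - 7) / ((n+1)(n+2)) * a_n; check: a_0 = 3, a_1 = 2, a_2 = -21/2, a_3 = -11/3, a_4 = 105/8, a_5 = 209/60


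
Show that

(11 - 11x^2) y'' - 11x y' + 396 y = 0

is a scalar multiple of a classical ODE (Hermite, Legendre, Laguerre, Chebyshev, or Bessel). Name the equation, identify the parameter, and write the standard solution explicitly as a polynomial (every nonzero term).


All three coefficients share the factor 11; dividing through by 11 gives  (1 - x^2) y'' - x y' + 36 y = 0.
This matches the Chebyshev equation (1 - x^2) y'' - x y' + n^2 y = 0 (note the -x y' term, not -2x y') with n^2 = 36, so n = 6; the polynomial solution is T_6(x).
With y = sum_k a_k x^k, matching x^k gives (k+2)(k+1) a_{k+2} = (k^2 - n^2) a_k = (k - 6)(k + 6) a_k. The right side vanishes at k = 6, so the series with the parity of 6 terminates at degree 6.
Standard normalization: leading coefficient of T_n is 2^(n-1), so a_6 = 2^5 = 32. Work downward with a_k = (k+1)(k+2) a_{k+2} / ((k - 6)(k + 6)):
  a_4 = (5)(6)(32) / ((4 - 6)(4 + 6)) = 960/(-20) = -48
  a_2 = (3)(4)(-48) / ((2 - 6)(2 + 6)) = -576/(-32) = 18
  a_0 = (1)(2)(18) / ((0 - 6)(0 + 6)) = 36/(-36) = -1
Hence T_6(x) = 32 x^6 - 48 x^4 + 18 x^2 - 1.

T_6(x); series = 32 x^6 - 48 x^4 + 18 x^2 - 1


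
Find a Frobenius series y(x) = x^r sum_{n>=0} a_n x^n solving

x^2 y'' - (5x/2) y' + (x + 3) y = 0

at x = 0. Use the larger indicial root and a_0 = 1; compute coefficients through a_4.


Write in Frobenius form y'' + (p(x)/x) y' + (q(x)/x^2) y = 0:
  p(x) = -5/2,  q(x) = x + 3.
Indicial equation: r(r-1) + (-5/2) r + (3) = 0 -> roots r_1 = 2, r_2 = 3/2.
Take r = r_1 = 2. Let y(x) = x^r sum_{n>=0} a_n x^n with a_0 = 1.
Substitute y = x^r sum a_n x^n and match x^{r+n}. The recurrence is
  D(n) a_n + 1 a_{n-1} = 0,  where D(n) = (r+n)(r+n-1) + (-5/2)(r+n) + (3).
  a_n = -1 / D(n) * a_{n-1}.
Since the indicial polynomial factors as (r - r_1)(r - r_2), D(n) = (r_1 + n - r_1)(r_1 + n - r_2) = n(n + 1/2).
Evaluating step by step (a_0 = 1):
  n = 1: D(1) = 1(1 + 1/2) = 3/2; numerator = -1(1) = -1; a_1 = (-1)/(3/2) = -2/3
  n = 2: D(2) = 2(2 + 1/2) = 5; numerator = -1(-2/3) = 2/3; a_2 = (2/3)/(5) = 2/15
  n = 3: D(3) = 3(3 + 1/2) = 21/2; numerator = -1(2/15) = -2/15; a_3 = (-2/15)/(21/2) = -4/315
  n = 4: D(4) = 4(4 + 1/2) = 18; numerator = -1(-4/315) = 4/315; a_4 = (4/315)/(18) = 2/2835

r = 2; a_0 = 1; a_1 = -2/3; a_2 = 2/15; a_3 = -4/315; a_4 = 2/2835
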